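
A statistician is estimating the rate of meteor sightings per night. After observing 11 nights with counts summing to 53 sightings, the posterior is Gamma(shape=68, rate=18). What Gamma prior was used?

Gamma(shape=15, rate=7)

Gamma–Poisson conjugacy: posterior shape = α + Σxᵢ, posterior rate = β + n.
So α = 68 − 53 = 15 and β = 18 − 11 = 7.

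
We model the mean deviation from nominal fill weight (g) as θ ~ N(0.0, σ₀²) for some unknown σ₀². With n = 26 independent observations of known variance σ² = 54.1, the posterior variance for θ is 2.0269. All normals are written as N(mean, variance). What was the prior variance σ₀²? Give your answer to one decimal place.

σ₀² = 78.3

Posterior precision equals prior precision plus data precision: 1/σ_n² = 1/σ₀² + n/σ².
So 1/σ₀² = 1/2.0269 − 26/54.1 = 0.493364 − 0.480591 = 0.012773.
Hence σ₀² = 1/0.012773 ≈ 78.3.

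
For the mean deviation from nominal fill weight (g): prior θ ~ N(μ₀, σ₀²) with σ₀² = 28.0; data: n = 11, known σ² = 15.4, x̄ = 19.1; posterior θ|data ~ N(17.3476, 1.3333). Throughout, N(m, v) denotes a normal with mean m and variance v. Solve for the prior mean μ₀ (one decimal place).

With known observation variance, the Normal–Normal posterior has precision τ_n = τ₀ + n/σ² and mean μ_n = (τ₀μ₀ + (n/σ²)x̄)/τ_n.
Here τ₀ = 1/28.0 = 0.035714 and τ_data = 11/15.4 = 0.714286, so τ_n = 0.750000.
Rearranging for μ₀: μ₀ = (μ_n·τ_n − τ_data·x̄)/τ₀ = (17.3476·0.750000 − 0.714286·19.1) / 0.035714 = -0.632163/0.035714 ≈ -17.7.

μ₀ = -17.7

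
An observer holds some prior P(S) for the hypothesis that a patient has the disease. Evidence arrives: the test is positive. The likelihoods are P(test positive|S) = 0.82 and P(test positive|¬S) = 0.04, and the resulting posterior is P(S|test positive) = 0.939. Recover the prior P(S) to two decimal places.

In odds form, posterior odds = prior odds × likelihood ratio, so prior odds = posterior odds ÷ LR.
Posterior odds = 0.939/(1−0.939) = 15.3934. LR = 0.82/0.04 = 20.5000.
Prior odds = 15.3934/20.5000 = 0.7509, so P(S) = 0.7509/(1+0.7509) ≈ 0.43.

P(S) = 0.43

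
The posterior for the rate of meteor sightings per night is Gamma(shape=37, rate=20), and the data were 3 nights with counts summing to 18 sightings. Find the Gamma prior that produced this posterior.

Gamma(shape=19, rate=17)

Gamma–Poisson conjugacy: posterior shape = α + Σxᵢ, posterior rate = β + n.
So α = 37 − 18 = 19 and β = 20 − 3 = 17.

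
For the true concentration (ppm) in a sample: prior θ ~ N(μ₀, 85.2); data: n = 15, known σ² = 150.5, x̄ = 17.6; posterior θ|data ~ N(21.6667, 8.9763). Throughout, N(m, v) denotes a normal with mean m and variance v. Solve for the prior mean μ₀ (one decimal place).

μ₀ = 56.2

The posterior mean is a precision-weighted average: μ_n = (τ₀μ₀ + τ_data·x̄)/(τ₀+τ_data), with τ₀=1/σ₀² and τ_data=n/σ².
Here τ₀ = 1/85.2 = 0.011737 and τ_data = 15/150.5 = 0.099668, so τ_n = 0.111405.
Rearranging for μ₀: μ₀ = (μ_n·τ_n − τ_data·x̄)/τ₀ = (21.6667·0.111405 − 0.099668·17.6) / 0.011737 = 0.659622/0.011737 ≈ 56.2.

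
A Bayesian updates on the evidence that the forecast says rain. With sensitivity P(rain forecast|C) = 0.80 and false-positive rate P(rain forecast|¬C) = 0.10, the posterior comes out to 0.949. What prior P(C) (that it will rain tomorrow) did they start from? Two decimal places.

In odds form, posterior odds = prior odds × likelihood ratio, so prior odds = posterior odds ÷ LR.
Posterior odds = 0.949/(1−0.949) = 18.6078. LR = 0.80/0.10 = 8.0000.
Prior odds = 18.6078/8.0000 = 2.3260, so P(C) = 2.3260/(1+2.3260) ≈ 0.70.

P(C) = 0.70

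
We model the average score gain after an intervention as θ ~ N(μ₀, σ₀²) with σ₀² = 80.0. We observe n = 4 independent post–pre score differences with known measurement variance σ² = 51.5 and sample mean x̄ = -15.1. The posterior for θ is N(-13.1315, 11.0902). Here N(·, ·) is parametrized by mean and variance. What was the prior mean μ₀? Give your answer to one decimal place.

μ₀ = -0.9

With known observation variance, the Normal–Normal posterior has precision τ_n = τ₀ + n/σ² and mean μ_n = (τ₀μ₀ + (n/σ²)x̄)/τ_n.
Here τ₀ = 1/80.0 = 0.012500 and τ_data = 4/51.5 = 0.077670, so τ_n = 0.090170.
Rearranging for μ₀: μ₀ = (μ_n·τ_n − τ_data·x̄)/τ₀ = (-13.1315·0.090170 − 0.077670·-15.1) / 0.012500 = -0.011250/0.012500 ≈ -0.9.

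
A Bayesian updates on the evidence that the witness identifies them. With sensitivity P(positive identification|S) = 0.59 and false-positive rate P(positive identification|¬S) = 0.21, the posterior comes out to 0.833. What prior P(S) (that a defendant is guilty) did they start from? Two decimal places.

Bayes' rule in odds form gives O(S|E) = O(S)·[P(E|S)/P(E|¬S)], hence O(S) = O(S|E)/LR.
Posterior odds = 0.833/(1−0.833) = 4.9880. LR = 0.59/0.21 = 2.8095.
Prior odds = 4.9880/2.8095 = 1.7754, so P(S) = 1.7754/(1+1.7754) ≈ 0.64.

P(S) = 0.64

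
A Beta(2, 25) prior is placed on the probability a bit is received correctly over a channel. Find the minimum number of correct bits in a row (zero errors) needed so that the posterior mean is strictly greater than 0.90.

k = 224

After k correct bits and 0 errors the posterior is Beta(2+k, 25), with mean (2+k)/(2+25+k).
Set (2+k)/(27+k) > 0.90 and solve: k > (0.90·27 − 2)/(1 − 0.90) = 223.000.
The smallest integer exceeding 223.000 is 224, and checking k=224: (226)/(251) = 0.9004 > 0.90.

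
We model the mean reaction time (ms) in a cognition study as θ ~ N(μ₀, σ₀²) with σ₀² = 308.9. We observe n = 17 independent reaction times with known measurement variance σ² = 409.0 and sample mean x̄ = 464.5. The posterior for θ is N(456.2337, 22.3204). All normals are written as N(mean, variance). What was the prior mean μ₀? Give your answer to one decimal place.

With known observation variance, the Normal–Normal posterior has precision τ_n = τ₀ + n/σ² and mean μ_n = (τ₀μ₀ + (n/σ²)x̄)/τ_n.
Here τ₀ = 1/308.9 = 0.003237 and τ_data = 17/409.0 = 0.041565, so τ_n = 0.044802.
Rearranging for μ₀: μ₀ = (μ_n·τ_n − τ_data·x̄)/τ₀ = (456.2337·0.044802 − 0.041565·464.5) / 0.003237 = 1.133240/0.003237 ≈ 350.1.

μ₀ = 350.1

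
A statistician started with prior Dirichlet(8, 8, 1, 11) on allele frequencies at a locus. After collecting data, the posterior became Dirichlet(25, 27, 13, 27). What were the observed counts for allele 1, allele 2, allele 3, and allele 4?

For a Dirichlet(α) prior with multinomial counts c, the posterior is Dirichlet(α + c) componentwise.
Counts are posterior − prior componentwise: 25−8=17, 27−8=19, 13−1=12, 27−11=16.

counts (17, 19, 12, 16)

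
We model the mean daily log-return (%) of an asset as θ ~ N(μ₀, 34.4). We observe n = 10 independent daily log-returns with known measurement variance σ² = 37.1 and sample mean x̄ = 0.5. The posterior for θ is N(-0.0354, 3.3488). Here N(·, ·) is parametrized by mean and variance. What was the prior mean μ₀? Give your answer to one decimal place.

μ₀ = -5.0

The posterior mean is a precision-weighted average: μ_n = (τ₀μ₀ + τ_data·x̄)/(τ₀+τ_data), with τ₀=1/σ₀² and τ_data=n/σ².
Here τ₀ = 1/34.4 = 0.029070 and τ_data = 10/37.1 = 0.269542, so τ_n = 0.298612.
Rearranging for μ₀: μ₀ = (μ_n·τ_n − τ_data·x̄)/τ₀ = (-0.0354·0.298612 − 0.269542·0.5) / 0.029070 = -0.145342/0.029070 ≈ -5.0.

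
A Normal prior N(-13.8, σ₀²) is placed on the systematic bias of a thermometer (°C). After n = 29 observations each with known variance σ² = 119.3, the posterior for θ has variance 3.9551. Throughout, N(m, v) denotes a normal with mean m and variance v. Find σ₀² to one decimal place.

σ₀² = 102.5

For the Normal–Normal model with known σ², precisions add: τ_n = τ₀ + n/σ².
So 1/σ₀² = 1/3.9551 − 29/119.3 = 0.252838 − 0.243085 = 0.009753.
Hence σ₀² = 1/0.009753 ≈ 102.5.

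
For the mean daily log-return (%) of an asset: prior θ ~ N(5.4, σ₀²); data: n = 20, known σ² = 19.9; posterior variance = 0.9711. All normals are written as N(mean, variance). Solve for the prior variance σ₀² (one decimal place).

σ₀² = 40.4

Posterior precision equals prior precision plus data precision: 1/σ_n² = 1/σ₀² + n/σ².
So 1/σ₀² = 1/0.9711 − 20/19.9 = 1.029760 − 1.005025 = 0.024735.
Hence σ₀² = 1/0.024735 ≈ 40.4.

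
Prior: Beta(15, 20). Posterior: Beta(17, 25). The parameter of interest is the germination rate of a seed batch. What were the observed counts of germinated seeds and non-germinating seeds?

Beta is conjugate to the binomial likelihood: posterior = Beta(α+s, β+f).
So s = 17 − 15 = 2 and f = 25 − 20 = 5.

2 germinated seeds and 5 non-germinating seeds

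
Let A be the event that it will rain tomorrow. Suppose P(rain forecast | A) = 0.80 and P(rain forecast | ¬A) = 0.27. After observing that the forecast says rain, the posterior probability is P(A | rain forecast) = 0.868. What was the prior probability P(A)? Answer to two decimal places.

In odds form, posterior odds = prior odds × likelihood ratio, so prior odds = posterior odds ÷ LR.
Posterior odds = 0.868/(1−0.868) = 6.5758. LR = 0.80/0.27 = 2.9630.
Prior odds = 6.5758/2.9630 = 2.2193, so P(A) = 2.2193/(1+2.2193) ≈ 0.69.

P(A) = 0.69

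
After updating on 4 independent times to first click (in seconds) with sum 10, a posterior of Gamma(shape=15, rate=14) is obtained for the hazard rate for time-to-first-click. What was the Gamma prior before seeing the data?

Gamma–exponential conjugacy: posterior shape = α + n, posterior rate = β + Σtᵢ.
So α = 15 − 4 = 11 and β = 14 − 10 = 4.

Gamma(shape=11, rate=4)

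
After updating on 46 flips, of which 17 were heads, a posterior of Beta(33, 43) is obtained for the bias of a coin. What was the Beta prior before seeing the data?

Beta(16, 14)

A Beta(α, β) prior with s successes and f failures in binomial data gives a Beta(α+s, β+f) posterior.
Subtract the data counts: 33−17=16, 43−29=14.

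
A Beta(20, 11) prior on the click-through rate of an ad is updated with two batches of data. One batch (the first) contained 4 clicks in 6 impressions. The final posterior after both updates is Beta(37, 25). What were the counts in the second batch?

Sequential conjugate updates are equivalent to a single update on the pooled data, so total successes = posterior α − prior α and total failures = posterior β − prior β.
Total across both batches: 37−20=17 clicks, 25−11=14 non-clicks.
Subtract the first batch: 17−4=13 clicks and 14−2=12 non-clicks.

13 clicks and 12 non-clicks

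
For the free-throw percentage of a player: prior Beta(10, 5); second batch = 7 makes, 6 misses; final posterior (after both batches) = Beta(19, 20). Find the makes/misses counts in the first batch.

2 makes and 9 misses

Because Beta–binomial updating is additive in the counts, the combined data contributed (α_post−α_prior, β_post−β_prior) successes and failures.
Total across both batches: 19−10=9 makes, 20−5=15 misses.
Subtract the second batch: 9−7=2 makes and 15−6=9 misses.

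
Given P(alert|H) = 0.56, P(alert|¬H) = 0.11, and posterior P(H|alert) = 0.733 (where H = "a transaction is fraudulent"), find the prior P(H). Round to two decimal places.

P(H) = 0.35

Bayes' rule in odds form gives O(H|E) = O(H)·[P(E|H)/P(E|¬H)], hence O(H) = O(H|E)/LR.
Posterior odds = 0.733/(1−0.733) = 2.7453. LR = 0.56/0.11 = 5.0909.
Prior odds = 2.7453/5.0909 = 0.5393, so P(H) = 0.5393/(1+0.5393) ≈ 0.35.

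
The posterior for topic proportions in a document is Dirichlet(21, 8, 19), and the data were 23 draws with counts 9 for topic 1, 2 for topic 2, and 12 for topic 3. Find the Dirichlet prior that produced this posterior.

For a Dirichlet(α) prior with multinomial counts c, the posterior is Dirichlet(α + c) componentwise.
Subtract each count from the matching posterior parameter: 21−9=12, 8−2=6, 19−12=7.

Dirichlet(12, 6, 7)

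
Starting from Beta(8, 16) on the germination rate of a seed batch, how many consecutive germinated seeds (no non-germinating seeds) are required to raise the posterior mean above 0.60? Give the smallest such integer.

k = 17

After k germinated seeds and 0 non-germinating seeds the posterior is Beta(8+k, 16), with mean (8+k)/(8+16+k).
Set (8+k)/(24+k) > 0.60 and solve: k > (0.60·24 − 8)/(1 − 0.60) = 16.000.
The smallest integer exceeding 16.000 is 17.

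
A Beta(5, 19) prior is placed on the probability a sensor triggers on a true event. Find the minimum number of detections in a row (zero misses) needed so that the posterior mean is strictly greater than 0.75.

k = 53

After k detections and 0 misses the posterior is Beta(5+k, 19), with mean (5+k)/(5+19+k).
Set (5+k)/(24+k) > 0.75 and solve: k > (0.75·24 − 5)/(1 − 0.75) = 52.000.
The smallest integer exceeding 52.000 is 53.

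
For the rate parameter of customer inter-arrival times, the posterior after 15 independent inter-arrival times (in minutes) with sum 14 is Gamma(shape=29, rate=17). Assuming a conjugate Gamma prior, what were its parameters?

Gamma(shape=14, rate=3)

For an exponential likelihood with a Gamma(α, β) prior on the rate, n observations with total T give posterior Gamma(α+n, β+T).
So α = 29 − 15 = 14 and β = 17 − 14 = 3.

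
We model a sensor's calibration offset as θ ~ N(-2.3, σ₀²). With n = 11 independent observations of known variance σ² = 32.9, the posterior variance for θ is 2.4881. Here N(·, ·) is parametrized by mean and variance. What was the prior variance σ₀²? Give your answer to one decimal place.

Posterior precision equals prior precision plus data precision: 1/σ_n² = 1/σ₀² + n/σ².
So 1/σ₀² = 1/2.4881 − 11/32.9 = 0.401913 − 0.334347 = 0.067566.
Hence σ₀² = 1/0.067566 ≈ 14.8.

σ₀² = 14.8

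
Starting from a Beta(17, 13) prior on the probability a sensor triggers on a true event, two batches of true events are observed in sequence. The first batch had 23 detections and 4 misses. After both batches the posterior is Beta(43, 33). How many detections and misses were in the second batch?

3 detections and 16 misses

Sequential conjugate updates are equivalent to a single update on the pooled data, so total successes = posterior α − prior α and total failures = posterior β − prior β.
Total across both batches: 43−17=26 detections, 33−13=20 misses.
Subtract the first batch: 26−23=3 detections and 20−4=16 misses.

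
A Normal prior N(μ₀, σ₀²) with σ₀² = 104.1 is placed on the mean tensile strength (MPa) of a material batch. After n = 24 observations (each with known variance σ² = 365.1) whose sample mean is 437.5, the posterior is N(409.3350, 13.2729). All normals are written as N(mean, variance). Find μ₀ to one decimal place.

The posterior mean is a precision-weighted average: μ_n = (τ₀μ₀ + τ_data·x̄)/(τ₀+τ_data), with τ₀=1/σ₀² and τ_data=n/σ².
Here τ₀ = 1/104.1 = 0.009606 and τ_data = 24/365.1 = 0.065735, so τ_n = 0.075341.
Rearranging for μ₀: μ₀ = (μ_n·τ_n − τ_data·x̄)/τ₀ = (409.3350·0.075341 − 0.065735·437.5) / 0.009606 = 2.080646/0.009606 ≈ 216.6.

μ₀ = 216.6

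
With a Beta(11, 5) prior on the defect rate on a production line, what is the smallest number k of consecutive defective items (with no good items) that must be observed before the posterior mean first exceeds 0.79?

After k defective items and 0 good items the posterior is Beta(11+k, 5), with mean (11+k)/(11+5+k).
Set (11+k)/(16+k) > 0.79 and solve: k > (0.79·16 − 11)/(1 − 0.79) = 7.810.
The smallest integer exceeding 7.810 is 8.

k = 8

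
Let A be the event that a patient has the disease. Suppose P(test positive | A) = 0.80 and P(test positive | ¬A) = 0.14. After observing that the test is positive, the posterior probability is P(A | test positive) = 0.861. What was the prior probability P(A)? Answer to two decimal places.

Bayes' rule in odds form gives O(A|E) = O(A)·[P(E|A)/P(E|¬A)], hence O(A) = O(A|E)/LR.
Posterior odds = 0.861/(1−0.861) = 6.1942. LR = 0.80/0.14 = 5.7143.
Prior odds = 6.1942/5.7143 = 1.0840, so P(A) = 1.0840/(1+1.0840) ≈ 0.52.

P(A) = 0.52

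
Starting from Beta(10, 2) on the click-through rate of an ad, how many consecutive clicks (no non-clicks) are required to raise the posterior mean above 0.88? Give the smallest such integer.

After k clicks and 0 non-clicks the posterior is Beta(10+k, 2), with mean (10+k)/(10+2+k).
Set (10+k)/(12+k) > 0.88 and solve: k > (0.88·12 − 10)/(1 − 0.88) = 4.667.
The smallest integer exceeding 4.667 is 5.

k = 5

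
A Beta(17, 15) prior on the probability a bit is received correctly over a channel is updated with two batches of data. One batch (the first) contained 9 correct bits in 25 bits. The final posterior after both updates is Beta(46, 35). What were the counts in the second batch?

20 correct bits and 4 errors

Sequential conjugate updates are equivalent to a single update on the pooled data, so total successes = posterior α − prior α and total failures = posterior β − prior β.
Total across both batches: 46−17=29 correct bits, 35−15=20 errors.
Subtract the first batch: 29−9=20 correct bits and 20−16=4 errors.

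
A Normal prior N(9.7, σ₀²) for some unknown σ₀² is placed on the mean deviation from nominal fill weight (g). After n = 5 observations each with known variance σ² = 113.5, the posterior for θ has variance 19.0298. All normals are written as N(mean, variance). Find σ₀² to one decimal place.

Posterior precision equals prior precision plus data precision: 1/σ_n² = 1/σ₀² + n/σ².
So 1/σ₀² = 1/19.0298 − 5/113.5 = 0.052549 − 0.044053 = 0.008496.
Hence σ₀² = 1/0.008496 ≈ 117.7.

σ₀² = 117.7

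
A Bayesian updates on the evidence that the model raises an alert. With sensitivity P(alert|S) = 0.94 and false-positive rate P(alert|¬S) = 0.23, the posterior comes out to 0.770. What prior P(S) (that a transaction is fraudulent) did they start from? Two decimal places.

P(S) = 0.45

In odds form, posterior odds = prior odds × likelihood ratio, so prior odds = posterior odds ÷ LR.
Posterior odds = 0.770/(1−0.770) = 3.3478. LR = 0.94/0.23 = 4.0870.
Prior odds = 3.3478/4.0870 = 0.8191, so P(S) = 0.8191/(1+0.8191) ≈ 0.45.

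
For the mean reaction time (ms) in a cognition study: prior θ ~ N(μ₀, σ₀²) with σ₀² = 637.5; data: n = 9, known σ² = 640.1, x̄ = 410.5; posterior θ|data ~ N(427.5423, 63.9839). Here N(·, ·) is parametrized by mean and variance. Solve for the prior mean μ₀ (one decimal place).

The posterior mean is a precision-weighted average: μ_n = (τ₀μ₀ + τ_data·x̄)/(τ₀+τ_data), with τ₀=1/σ₀² and τ_data=n/σ².
Here τ₀ = 1/637.5 = 0.001569 and τ_data = 9/640.1 = 0.014060, so τ_n = 0.015629.
Rearranging for μ₀: μ₀ = (μ_n·τ_n − τ_data·x̄)/τ₀ = (427.5423·0.015629 − 0.014060·410.5) / 0.001569 = 0.910429/0.001569 ≈ 580.3.

μ₀ = 580.3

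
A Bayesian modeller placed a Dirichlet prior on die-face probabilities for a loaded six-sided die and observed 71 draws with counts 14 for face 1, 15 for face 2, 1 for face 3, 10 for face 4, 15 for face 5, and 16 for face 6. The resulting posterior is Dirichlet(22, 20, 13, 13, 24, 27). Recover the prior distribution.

For a Dirichlet(α) prior with multinomial counts c, the posterior is Dirichlet(α + c) componentwise.
Subtract each count from the matching posterior parameter: 22−14=8, 20−15=5, 13−1=12, 13−10=3, 24−15=9, 27−16=11.

Dirichlet(8, 5, 12, 3, 9, 11)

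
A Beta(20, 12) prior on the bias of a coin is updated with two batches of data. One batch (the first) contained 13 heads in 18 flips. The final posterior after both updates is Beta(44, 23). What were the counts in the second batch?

11 heads and 6 tails

Sequential conjugate updates are equivalent to a single update on the pooled data, so total successes = posterior α − prior α and total failures = posterior β − prior β.
Total across both batches: 44−20=24 heads, 23−12=11 tails.
Subtract the first batch: 24−13=11 heads and 11−5=6 tails.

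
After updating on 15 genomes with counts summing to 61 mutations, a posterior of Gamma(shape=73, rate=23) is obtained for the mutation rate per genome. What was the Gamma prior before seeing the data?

Gamma(shape=12, rate=8)

A Gamma(α, β) prior (rate parametrization) on a Poisson rate with n observations summing to S gives posterior Gamma(α+S, β+n).
So α = 73 − 61 = 12 and β = 23 − 15 = 8.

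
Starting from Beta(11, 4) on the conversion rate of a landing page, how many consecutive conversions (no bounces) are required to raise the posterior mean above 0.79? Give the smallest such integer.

k = 5

After k conversions and 0 bounces the posterior is Beta(11+k, 4), with mean (11+k)/(11+4+k).
Set (11+k)/(15+k) > 0.79 and solve: k > (0.79·15 − 11)/(1 − 0.79) = 4.048.
The smallest integer exceeding 4.048 is 5.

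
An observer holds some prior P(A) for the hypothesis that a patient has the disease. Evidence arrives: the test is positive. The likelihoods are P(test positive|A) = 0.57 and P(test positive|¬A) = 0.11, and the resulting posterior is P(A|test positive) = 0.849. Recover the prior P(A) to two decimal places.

P(A) = 0.52

In odds form, posterior odds = prior odds × likelihood ratio, so prior odds = posterior odds ÷ LR.
Posterior odds = 0.849/(1−0.849) = 5.6225. LR = 0.57/0.11 = 5.1818.
Prior odds = 5.6225/5.1818 = 1.0850, so P(A) = 1.0850/(1+1.0850) ≈ 0.52.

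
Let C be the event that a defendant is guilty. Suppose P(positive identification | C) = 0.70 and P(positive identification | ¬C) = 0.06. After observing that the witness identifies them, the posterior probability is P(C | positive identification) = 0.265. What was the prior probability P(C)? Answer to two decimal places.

P(C) = 0.03

Bayes' rule in odds form gives O(C|E) = O(C)·[P(E|C)/P(E|¬C)], hence O(C) = O(C|E)/LR.
Posterior odds = 0.265/(1−0.265) = 0.3605. LR = 0.70/0.06 = 11.6667.
Prior odds = 0.3605/11.6667 = 0.0309, so P(C) = 0.0309/(1+0.0309) ≈ 0.03.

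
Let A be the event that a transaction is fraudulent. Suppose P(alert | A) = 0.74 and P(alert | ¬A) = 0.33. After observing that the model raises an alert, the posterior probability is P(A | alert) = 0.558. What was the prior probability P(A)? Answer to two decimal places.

P(A) = 0.36

Bayes' rule in odds form gives O(A|E) = O(A)·[P(E|A)/P(E|¬A)], hence O(A) = O(A|E)/LR.
Posterior odds = 0.558/(1−0.558) = 1.2624. LR = 0.74/0.33 = 2.2424.
Prior odds = 1.2624/2.2424 = 0.5630, so P(A) = 0.5630/(1+0.5630) ≈ 0.36.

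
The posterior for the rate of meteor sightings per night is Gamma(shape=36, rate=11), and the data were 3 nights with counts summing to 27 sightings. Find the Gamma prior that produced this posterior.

A Gamma(α, β) prior (rate parametrization) on a Poisson rate with n observations summing to S gives posterior Gamma(α+S, β+n).
So α = 36 − 27 = 9 and β = 11 − 3 = 8.

Gamma(shape=9, rate=8)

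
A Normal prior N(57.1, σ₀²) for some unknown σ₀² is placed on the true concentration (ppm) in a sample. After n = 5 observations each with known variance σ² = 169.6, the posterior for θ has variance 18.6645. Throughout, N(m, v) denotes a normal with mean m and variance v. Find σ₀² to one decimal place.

σ₀² = 41.5

For the Normal–Normal model with known σ², precisions add: τ_n = τ₀ + n/σ².
So 1/σ₀² = 1/18.6645 − 5/169.6 = 0.053578 − 0.029481 = 0.024097.
Hence σ₀² = 1/0.024097 ≈ 41.5.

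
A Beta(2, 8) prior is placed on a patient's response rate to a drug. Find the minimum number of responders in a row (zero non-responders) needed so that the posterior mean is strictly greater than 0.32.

After k responders and 0 non-responders the posterior is Beta(2+k, 8), with mean (2+k)/(2+8+k).
Set (2+k)/(10+k) > 0.32 and solve: k > (0.32·10 − 2)/(1 − 0.32) = 1.765.
The smallest integer exceeding 1.765 is 2.

k = 2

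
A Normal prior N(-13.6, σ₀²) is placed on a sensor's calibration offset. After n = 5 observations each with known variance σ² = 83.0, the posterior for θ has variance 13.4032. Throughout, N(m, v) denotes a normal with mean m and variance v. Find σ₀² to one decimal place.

σ₀² = 69.6

Posterior precision equals prior precision plus data precision: 1/σ_n² = 1/σ₀² + n/σ².
So 1/σ₀² = 1/13.4032 − 5/83.0 = 0.074609 − 0.060241 = 0.014368.
Hence σ₀² = 1/0.014368 ≈ 69.6.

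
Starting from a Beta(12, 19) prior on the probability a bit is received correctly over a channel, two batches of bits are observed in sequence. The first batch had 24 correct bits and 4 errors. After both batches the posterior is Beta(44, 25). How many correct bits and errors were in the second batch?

Sequential conjugate updates are equivalent to a single update on the pooled data, so total successes = posterior α − prior α and total failures = posterior β − prior β.
Total across both batches: 44−12=32 correct bits, 25−19=6 errors.
Subtract the first batch: 32−24=8 correct bits and 6−4=2 errors.

8 correct bits and 2 errors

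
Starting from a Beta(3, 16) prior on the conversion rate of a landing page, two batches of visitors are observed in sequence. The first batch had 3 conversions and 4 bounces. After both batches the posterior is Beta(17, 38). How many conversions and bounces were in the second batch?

11 conversions and 18 bounces

Sequential conjugate updates are equivalent to a single update on the pooled data, so total successes = posterior α − prior α and total failures = posterior β − prior β.
Total across both batches: 17−3=14 conversions, 38−16=22 bounces.
Subtract the first batch: 14−3=11 conversions and 22−4=18 bounces.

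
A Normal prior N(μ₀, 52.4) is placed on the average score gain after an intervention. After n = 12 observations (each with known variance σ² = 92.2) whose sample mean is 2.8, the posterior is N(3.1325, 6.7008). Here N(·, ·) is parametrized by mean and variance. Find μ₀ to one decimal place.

The posterior mean is a precision-weighted average: μ_n = (τ₀μ₀ + τ_data·x̄)/(τ₀+τ_data), with τ₀=1/σ₀² and τ_data=n/σ².
Here τ₀ = 1/52.4 = 0.019084 and τ_data = 12/92.2 = 0.130152, so τ_n = 0.149236.
Rearranging for μ₀: μ₀ = (μ_n·τ_n − τ_data·x̄)/τ₀ = (3.1325·0.149236 − 0.130152·2.8) / 0.019084 = 0.103056/0.019084 ≈ 5.4.

μ₀ = 5.4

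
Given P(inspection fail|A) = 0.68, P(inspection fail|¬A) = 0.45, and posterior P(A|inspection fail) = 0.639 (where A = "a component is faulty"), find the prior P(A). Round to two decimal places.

Bayes' rule in odds form gives O(A|E) = O(A)·[P(E|A)/P(E|¬A)], hence O(A) = O(A|E)/LR.
Posterior odds = 0.639/(1−0.639) = 1.7701. LR = 0.68/0.45 = 1.5111.
Prior odds = 1.7701/1.5111 = 1.1714, so P(A) = 1.1714/(1+1.1714) ≈ 0.54.

P(A) = 0.54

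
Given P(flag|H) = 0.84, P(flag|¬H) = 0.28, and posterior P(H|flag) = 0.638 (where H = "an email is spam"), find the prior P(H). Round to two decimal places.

P(H) = 0.37

Bayes' rule in odds form gives O(H|E) = O(H)·[P(E|H)/P(E|¬H)], hence O(H) = O(H|E)/LR.
Posterior odds = 0.638/(1−0.638) = 1.7624. LR = 0.84/0.28 = 3.0000.
Prior odds = 1.7624/3.0000 = 0.5875, so P(H) = 0.5875/(1+0.5875) ≈ 0.37.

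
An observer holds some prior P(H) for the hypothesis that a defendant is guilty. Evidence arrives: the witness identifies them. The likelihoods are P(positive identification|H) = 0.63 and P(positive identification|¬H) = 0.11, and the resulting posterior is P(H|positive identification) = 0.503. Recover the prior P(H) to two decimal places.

P(H) = 0.15

In odds form, posterior odds = prior odds × likelihood ratio, so prior odds = posterior odds ÷ LR.
Posterior odds = 0.503/(1−0.503) = 1.0121. LR = 0.63/0.11 = 5.7273.
Prior odds = 1.0121/5.7273 = 0.1767, so P(H) = 0.1767/(1+0.1767) ≈ 0.15.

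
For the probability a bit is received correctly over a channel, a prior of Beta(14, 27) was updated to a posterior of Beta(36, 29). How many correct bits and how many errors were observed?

A Beta(α, β) prior with s successes and f failures in binomial data gives a Beta(α+s, β+f) posterior.
So s = 36 − 14 = 22 and f = 29 − 27 = 2.

22 correct bits and 2 errors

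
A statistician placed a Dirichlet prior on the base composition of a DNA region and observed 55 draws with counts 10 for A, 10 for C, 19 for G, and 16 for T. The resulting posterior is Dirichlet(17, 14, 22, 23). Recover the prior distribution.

Dirichlet(7, 4, 3, 7)

For a Dirichlet(α) prior with multinomial counts c, the posterior is Dirichlet(α + c) componentwise.
Subtract each count from the matching posterior parameter: 17−10=7, 14−10=4, 22−19=3, 23−16=7.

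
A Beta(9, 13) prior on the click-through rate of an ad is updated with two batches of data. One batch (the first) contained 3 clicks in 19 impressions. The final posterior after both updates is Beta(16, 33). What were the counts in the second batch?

Because Beta–binomial updating is additive in the counts, the combined data contributed (α_post−α_prior, β_post−β_prior) successes and failures.
Total across both batches: 16−9=7 clicks, 33−13=20 non-clicks.
Subtract the first batch: 7−3=4 clicks and 20−16=4 non-clicks.

4 clicks and 4 non-clicks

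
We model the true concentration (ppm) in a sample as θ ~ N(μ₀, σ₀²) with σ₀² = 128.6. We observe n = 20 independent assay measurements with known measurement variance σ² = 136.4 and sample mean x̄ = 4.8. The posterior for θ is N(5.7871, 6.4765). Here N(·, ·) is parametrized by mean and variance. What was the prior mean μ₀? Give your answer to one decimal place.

μ₀ = 24.4

With known observation variance, the Normal–Normal posterior has precision τ_n = τ₀ + n/σ² and mean μ_n = (τ₀μ₀ + (n/σ²)x̄)/τ_n.
Here τ₀ = 1/128.6 = 0.007776 and τ_data = 20/136.4 = 0.146628, so τ_n = 0.154404.
Rearranging for μ₀: μ₀ = (μ_n·τ_n − τ_data·x̄)/τ₀ = (5.7871·0.154404 − 0.146628·4.8) / 0.007776 = 0.189737/0.007776 ≈ 24.4.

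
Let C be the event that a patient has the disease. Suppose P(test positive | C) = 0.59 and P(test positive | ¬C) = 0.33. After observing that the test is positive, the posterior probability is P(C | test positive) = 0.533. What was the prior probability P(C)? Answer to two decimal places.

Bayes' rule in odds form gives O(C|E) = O(C)·[P(E|C)/P(E|¬C)], hence O(C) = O(C|E)/LR.
Posterior odds = 0.533/(1−0.533) = 1.1413. LR = 0.59/0.33 = 1.7879.
Prior odds = 1.1413/1.7879 = 0.6383, so P(C) = 0.6383/(1+0.6383) ≈ 0.39.

P(C) = 0.39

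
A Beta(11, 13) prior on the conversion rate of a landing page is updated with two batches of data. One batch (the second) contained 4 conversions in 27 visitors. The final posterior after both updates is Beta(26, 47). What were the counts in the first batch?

Because Beta–binomial updating is additive in the counts, the combined data contributed (α_post−α_prior, β_post−β_prior) successes and failures.
Total across both batches: 26−11=15 conversions, 47−13=34 bounces.
Subtract the second batch: 15−4=11 conversions and 34−23=11 bounces.

11 conversions and 11 bounces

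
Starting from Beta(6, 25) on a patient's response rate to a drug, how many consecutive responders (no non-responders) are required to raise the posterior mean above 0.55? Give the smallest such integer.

k = 25

After k responders and 0 non-responders the posterior is Beta(6+k, 25), with mean (6+k)/(6+25+k).
Set (6+k)/(31+k) > 0.55 and solve: k > (0.55·31 − 6)/(1 − 0.55) = 24.556.
The smallest integer exceeding 24.556 is 25, and checking k=25: (31)/(56) = 0.5536 > 0.55.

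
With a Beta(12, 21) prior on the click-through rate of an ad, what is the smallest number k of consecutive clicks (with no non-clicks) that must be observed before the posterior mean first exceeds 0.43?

k = 4

After k clicks and 0 non-clicks the posterior is Beta(12+k, 21), with mean (12+k)/(12+21+k).
Set (12+k)/(33+k) > 0.43 and solve: k > (0.43·33 − 12)/(1 − 0.43) = 3.842.
The smallest integer exceeding 3.842 is 4.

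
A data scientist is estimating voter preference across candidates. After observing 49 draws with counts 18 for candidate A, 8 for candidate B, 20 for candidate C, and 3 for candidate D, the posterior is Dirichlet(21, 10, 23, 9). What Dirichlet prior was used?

For a Dirichlet(α) prior with multinomial counts c, the posterior is Dirichlet(α + c) componentwise.
Subtract each count from the matching posterior parameter: 21−18=3, 10−8=2, 23−20=3, 9−3=6.

Dirichlet(3, 2, 3, 6)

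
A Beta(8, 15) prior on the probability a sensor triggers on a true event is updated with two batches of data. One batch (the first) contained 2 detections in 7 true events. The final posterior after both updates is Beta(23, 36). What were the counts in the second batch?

13 detections and 16 misses

Sequential conjugate updates are equivalent to a single update on the pooled data, so total successes = posterior α − prior α and total failures = posterior β − prior β.
Total across both batches: 23−8=15 detections, 36−15=21 misses.
Subtract the first batch: 15−2=13 detections and 21−5=16 misses.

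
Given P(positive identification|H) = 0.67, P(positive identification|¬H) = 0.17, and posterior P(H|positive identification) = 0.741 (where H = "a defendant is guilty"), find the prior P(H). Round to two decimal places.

P(H) = 0.42

Bayes' rule in odds form gives O(H|E) = O(H)·[P(E|H)/P(E|¬H)], hence O(H) = O(H|E)/LR.
Posterior odds = 0.741/(1−0.741) = 2.8610. LR = 0.67/0.17 = 3.9412.
Prior odds = 2.8610/3.9412 = 0.7259, so P(H) = 0.7259/(1+0.7259) ≈ 0.42.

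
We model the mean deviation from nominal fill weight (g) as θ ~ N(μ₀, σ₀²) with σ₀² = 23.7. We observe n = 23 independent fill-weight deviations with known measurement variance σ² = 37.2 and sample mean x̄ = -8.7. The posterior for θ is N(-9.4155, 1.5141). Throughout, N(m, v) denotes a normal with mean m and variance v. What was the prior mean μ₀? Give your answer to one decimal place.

The posterior mean is a precision-weighted average: μ_n = (τ₀μ₀ + τ_data·x̄)/(τ₀+τ_data), with τ₀=1/σ₀² and τ_data=n/σ².
Here τ₀ = 1/23.7 = 0.042194 and τ_data = 23/37.2 = 0.618280, so τ_n = 0.660474.
Rearranging for μ₀: μ₀ = (μ_n·τ_n − τ_data·x̄)/τ₀ = (-9.4155·0.660474 − 0.618280·-8.7) / 0.042194 = -0.839657/0.042194 ≈ -19.9.

μ₀ = -19.9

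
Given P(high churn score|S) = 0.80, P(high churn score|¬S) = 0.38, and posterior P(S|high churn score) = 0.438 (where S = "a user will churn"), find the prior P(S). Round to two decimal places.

P(S) = 0.27

Bayes' rule in odds form gives O(S|E) = O(S)·[P(E|S)/P(E|¬S)], hence O(S) = O(S|E)/LR.
Posterior odds = 0.438/(1−0.438) = 0.7794. LR = 0.80/0.38 = 2.1053.
Prior odds = 0.7794/2.1053 = 0.3702, so P(S) = 0.3702/(1+0.3702) ≈ 0.27.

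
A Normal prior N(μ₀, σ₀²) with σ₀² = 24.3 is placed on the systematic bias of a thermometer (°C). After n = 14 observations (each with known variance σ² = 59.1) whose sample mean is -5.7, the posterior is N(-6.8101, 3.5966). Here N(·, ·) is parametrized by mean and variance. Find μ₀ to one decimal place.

μ₀ = -13.2

The posterior mean is a precision-weighted average: μ_n = (τ₀μ₀ + τ_data·x̄)/(τ₀+τ_data), with τ₀=1/σ₀² and τ_data=n/σ².
Here τ₀ = 1/24.3 = 0.041152 and τ_data = 14/59.1 = 0.236887, so τ_n = 0.278039.
Rearranging for μ₀: μ₀ = (μ_n·τ_n − τ_data·x̄)/τ₀ = (-6.8101·0.278039 − 0.236887·-5.7) / 0.041152 = -0.543217/0.041152 ≈ -13.2.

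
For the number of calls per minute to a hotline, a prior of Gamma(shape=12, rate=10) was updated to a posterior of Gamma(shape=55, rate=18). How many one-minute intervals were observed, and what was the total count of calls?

A Gamma(α, β) prior (rate parametrization) on a Poisson rate with n observations summing to S gives posterior Gamma(α+S, β+n).
Matching: Σxᵢ = 55 − 12 = 43 and n = 18 − 10 = 8.

n = 8 one-minute intervals with total 43 calls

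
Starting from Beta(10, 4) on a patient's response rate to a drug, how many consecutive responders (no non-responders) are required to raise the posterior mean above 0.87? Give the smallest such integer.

k = 17

After k responders and 0 non-responders the posterior is Beta(10+k, 4), with mean (10+k)/(10+4+k).
Set (10+k)/(14+k) > 0.87 and solve: k > (0.87·14 − 10)/(1 − 0.87) = 16.769.
The smallest integer exceeding 16.769 is 17, and checking k=17: (27)/(31) = 0.8710 > 0.87.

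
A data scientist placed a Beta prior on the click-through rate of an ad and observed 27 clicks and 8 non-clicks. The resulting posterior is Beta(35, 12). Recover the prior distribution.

Beta(8, 4)

Beta is conjugate to the binomial likelihood: posterior = Beta(a+s, b+f).
Subtract the data counts: 35−27=8, 12−8=4.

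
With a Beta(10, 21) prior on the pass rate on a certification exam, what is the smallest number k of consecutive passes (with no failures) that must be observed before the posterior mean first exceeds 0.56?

k = 17

After k passes and 0 failures the posterior is Beta(10+k, 21), with mean (10+k)/(10+21+k).
Set (10+k)/(31+k) > 0.56 and solve: k > (0.56·31 − 10)/(1 − 0.56) = 16.727.
The smallest integer exceeding 16.727 is 17.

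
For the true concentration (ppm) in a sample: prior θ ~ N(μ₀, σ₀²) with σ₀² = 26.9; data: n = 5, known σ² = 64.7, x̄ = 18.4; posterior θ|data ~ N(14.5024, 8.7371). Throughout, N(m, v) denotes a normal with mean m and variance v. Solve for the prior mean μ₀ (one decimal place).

The posterior mean is a precision-weighted average: μ_n = (τ₀μ₀ + τ_data·x̄)/(τ₀+τ_data), with τ₀=1/σ₀² and τ_data=n/σ².
Here τ₀ = 1/26.9 = 0.037175 and τ_data = 5/64.7 = 0.077280, so τ_n = 0.114455.
Rearranging for μ₀: μ₀ = (μ_n·τ_n − τ_data·x̄)/τ₀ = (14.5024·0.114455 − 0.077280·18.4) / 0.037175 = 0.237920/0.037175 ≈ 6.4.

μ₀ = 6.4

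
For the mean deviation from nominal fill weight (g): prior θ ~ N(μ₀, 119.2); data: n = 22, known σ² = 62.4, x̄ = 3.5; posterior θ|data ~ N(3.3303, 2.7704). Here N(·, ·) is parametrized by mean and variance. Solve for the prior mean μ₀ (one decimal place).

μ₀ = -3.8

With known observation variance, the Normal–Normal posterior has precision τ_n = τ₀ + n/σ² and mean μ_n = (τ₀μ₀ + (n/σ²)x̄)/τ_n.
Here τ₀ = 1/119.2 = 0.008389 and τ_data = 22/62.4 = 0.352564, so τ_n = 0.360953.
Rearranging for μ₀: μ₀ = (μ_n·τ_n − τ_data·x̄)/τ₀ = (3.3303·0.360953 − 0.352564·3.5) / 0.008389 = -0.031892/0.008389 ≈ -3.8.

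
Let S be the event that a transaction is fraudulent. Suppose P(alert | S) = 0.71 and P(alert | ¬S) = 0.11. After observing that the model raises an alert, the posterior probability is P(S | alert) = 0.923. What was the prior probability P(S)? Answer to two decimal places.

P(S) = 0.65

In odds form, posterior odds = prior odds × likelihood ratio, so prior odds = posterior odds ÷ LR.
Posterior odds = 0.923/(1−0.923) = 11.9870. LR = 0.71/0.11 = 6.4545.
Prior odds = 11.9870/6.4545 = 1.8572, so P(S) = 1.8572/(1+1.8572) ≈ 0.65.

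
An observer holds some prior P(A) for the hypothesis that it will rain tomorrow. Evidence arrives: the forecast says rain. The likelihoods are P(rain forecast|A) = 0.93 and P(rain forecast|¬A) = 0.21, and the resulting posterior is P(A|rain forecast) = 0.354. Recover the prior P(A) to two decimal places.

P(A) = 0.11

In odds form, posterior odds = prior odds × likelihood ratio, so prior odds = posterior odds ÷ LR.
Posterior odds = 0.354/(1−0.354) = 0.5480. LR = 0.93/0.21 = 4.4286.
Prior odds = 0.5480/4.4286 = 0.1237, so P(A) = 0.1237/(1+0.1237) ≈ 0.11.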